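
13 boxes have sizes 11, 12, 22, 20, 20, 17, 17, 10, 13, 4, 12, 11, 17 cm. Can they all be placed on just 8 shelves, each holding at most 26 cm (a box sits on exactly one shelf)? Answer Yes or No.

No

Total = 186 cm; ⌈186/26⌉ = 8.
The bound of 8 does not rule out 8, but exhaustive search shows no assignment into 8 shelves of capacity 26 cm exists — the minimum is 9.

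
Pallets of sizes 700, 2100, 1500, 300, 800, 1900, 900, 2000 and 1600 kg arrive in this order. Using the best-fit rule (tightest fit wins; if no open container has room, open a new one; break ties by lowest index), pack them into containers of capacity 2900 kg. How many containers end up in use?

5

  700 → container 1 (new)  [load 700/2900]
  2100 → container 1  [load 2800/2900]
  1500 → container 2 (new)  [load 1500/2900]
  300 → container 2  [load 1800/2900]
  800 → container 2  [load 2600/2900]
  1900 → container 3 (new)  [load 1900/2900]
  900 → container 3  [load 2800/2900]
  2000 → container 4 (new)  [load 2000/2900]
  1600 → container 5 (new)  [load 1600/2900]
5 containers opened.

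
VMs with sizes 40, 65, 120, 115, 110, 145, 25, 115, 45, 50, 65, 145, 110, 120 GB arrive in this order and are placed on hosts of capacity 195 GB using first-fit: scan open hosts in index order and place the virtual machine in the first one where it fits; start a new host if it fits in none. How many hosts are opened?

  40 → host 1 (new)  [load 40/195]
  65 → host 1  [load 105/195]
  120 → host 2 (new)  [load 120/195]
  115 → host 3 (new)  [load 115/195]
  110 → host 4 (new)  [load 110/195]
  145 → host 5 (new)  [load 145/195]
  25 → host 1  [load 130/195]
  115 → host 6 (new)  [load 115/195]
  45 → host 1  [load 175/195]
  50 → host 2  [load 170/195]
  65 → host 3  [load 180/195]
  145 → host 7 (new)  [load 145/195]
  110 → host 8 (new)  [load 110/195]
  120 → host 9 (new)  [load 120/195]
9 hosts opened.

9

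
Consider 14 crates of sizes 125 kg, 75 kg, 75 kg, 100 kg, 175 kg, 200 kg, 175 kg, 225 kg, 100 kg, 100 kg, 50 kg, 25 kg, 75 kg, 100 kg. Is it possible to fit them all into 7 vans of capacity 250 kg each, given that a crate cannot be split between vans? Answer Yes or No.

A valid assignment using 7 vans:
  van 1: 225 + 25 = 250
  van 2: 200 + 50 = 250
  van 3: 175 + 75 = 250
  van 4: 175 + 75 = 250
  van 5: 125 + 100 = 225
  van 6: 100 + 100 = 200
  van 7: 100 + 75 = 175
Every load is within 250 kg, so 7 vans suffice.

Yes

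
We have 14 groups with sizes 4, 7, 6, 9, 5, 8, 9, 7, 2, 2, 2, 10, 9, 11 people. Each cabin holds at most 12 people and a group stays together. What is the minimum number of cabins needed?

Total = 11 + 10 + 9 + 9 + 9 + 8 + 7 + 7 + 6 + 5 + 4 + 2 + 2 + 2 = 91 people.
Lower bound: ⌈91/12⌉ = 8 cabins.
A packing using 9 cabins:
  cabin 1: 11 = 11
  cabin 2: 10 + 2 = 12
  cabin 3: 9 + 2 = 11
  cabin 4: 9 + 2 = 11
  cabin 5: 9 = 9
  cabin 6: 8 + 4 = 12
  cabin 7: 7 + 5 = 12
  cabin 8: 7 = 7
  cabin 9: 6 = 6
No arrangement into 8 cabins stays within capacity, so 9 is optimal.

9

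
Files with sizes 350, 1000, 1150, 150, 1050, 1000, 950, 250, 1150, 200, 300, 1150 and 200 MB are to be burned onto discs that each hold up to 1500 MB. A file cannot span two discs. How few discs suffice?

7

Total = 1150 + 1150 + 1150 + 1050 + 1000 + 1000 + 950 + 350 + 300 + 250 + 200 + 200 + 150 = 8900 MB.
Lower bound: ⌈8900/1500⌉ = 6 discs.
Also, 7 files each exceed 750 MB, and no two of those can share a disc, so at least 7 discs are needed.
A packing using 7 discs:
  disc 1: 1150 + 350 = 1500
  disc 2: 1150 + 300 = 1450
  disc 3: 1150 + 250 = 1400
  disc 4: 1050 + 200 + 200 = 1450
  disc 5: 1000 + 150 = 1150
  disc 6: 1000 = 1000
  disc 7: 950 = 950
This matches the lower bound, so 7 is optimal.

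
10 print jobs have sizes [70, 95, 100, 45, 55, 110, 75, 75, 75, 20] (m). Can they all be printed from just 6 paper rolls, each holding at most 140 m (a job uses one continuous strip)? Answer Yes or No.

No

Total = 720 m; ⌈720/140⌉ = 6.
The bound of 6 does not rule out 6, but exhaustive search shows no assignment into 6 paper rolls of capacity 140 m exists — the minimum is 7.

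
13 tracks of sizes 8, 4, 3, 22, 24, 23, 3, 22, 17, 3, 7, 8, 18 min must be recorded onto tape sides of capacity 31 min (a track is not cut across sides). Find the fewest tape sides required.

Total = 24 + 23 + 22 + 22 + 18 + 17 + 8 + 8 + 7 + 4 + 3 + 3 + 3 = 162 min.
Lower bound: ⌈162/31⌉ = 6 tape sides.
A packing using 6 tape sides:
  side 1: 24 + 7 = 31
  side 2: 23 + 8 = 31
  side 3: 22 + 8 = 30
  side 4: 22 + 4 + 3 = 29
  side 5: 18 + 3 + 3 = 24
  side 6: 17 = 17
This matches the lower bound, so 6 is optimal.

6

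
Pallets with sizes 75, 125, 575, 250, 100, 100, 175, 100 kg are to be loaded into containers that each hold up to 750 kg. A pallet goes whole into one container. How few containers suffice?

2

Total = 575 + 250 + 175 + 125 + 100 + 100 + 100 + 75 = 1500 kg.
Lower bound: ⌈1500/750⌉ = 2 containers.
A packing using 2 containers:
  container 1: 575 + 175 = 750
  container 2: 250 + 125 + 100 + 100 + 100 + 75 = 750
This matches the lower bound, so 2 is optimal.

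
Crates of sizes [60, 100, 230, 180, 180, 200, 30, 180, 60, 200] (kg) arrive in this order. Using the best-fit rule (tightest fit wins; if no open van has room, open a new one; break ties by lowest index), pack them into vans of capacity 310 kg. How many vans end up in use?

  60 → van 1 (new)  [load 60/310]
  100 → van 1  [load 160/310]
  230 → van 2 (new)  [load 230/310]
  180 → van 3 (new)  [load 180/310]
  180 → van 4 (new)  [load 180/310]
  200 → van 5 (new)  [load 200/310]
  30 → van 2  [load 260/310]
  180 → van 6 (new)  [load 180/310]
  60 → van 5  [load 260/310]
  200 → van 7 (new)  [load 200/310]
7 vans opened.

7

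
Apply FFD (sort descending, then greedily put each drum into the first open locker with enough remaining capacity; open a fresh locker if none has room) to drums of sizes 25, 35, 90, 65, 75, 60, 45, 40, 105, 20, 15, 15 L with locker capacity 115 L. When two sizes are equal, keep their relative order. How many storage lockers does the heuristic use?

6

Sorted descending: 105, 90, 75, 65, 60, 45, 40, 35, 25, 20, 15, 15.
  105 → locker 1 (new)  [load 105/115]
  90 → locker 2 (new)  [load 90/115]
  75 → locker 3 (new)  [load 75/115]
  65 → locker 4 (new)  [load 65/115]
  60 → locker 5 (new)  [load 60/115]
  45 → locker 4  [load 110/115]
  40 → locker 3  [load 115/115]
  35 → locker 5  [load 95/115]
  25 → locker 2  [load 115/115]
  20 → locker 5  [load 115/115]
  15 → locker 6 (new)  [load 15/115]
  15 → locker 6  [load 30/115]
6 storage lockers opened.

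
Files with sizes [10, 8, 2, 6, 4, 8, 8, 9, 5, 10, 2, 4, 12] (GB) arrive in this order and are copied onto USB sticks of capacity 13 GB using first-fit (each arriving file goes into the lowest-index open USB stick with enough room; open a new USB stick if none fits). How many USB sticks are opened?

  10 → USB stick 1 (new)  [load 10/13]
  8 → USB stick 2 (new)  [load 8/13]
  2 → USB stick 1  [load 12/13]
  6 → USB stick 3 (new)  [load 6/13]
  4 → USB stick 2  [load 12/13]
  8 → USB stick 4 (new)  [load 8/13]
  8 → USB stick 5 (new)  [load 8/13]
  9 → USB stick 6 (new)  [load 9/13]
  5 → USB stick 3  [load 11/13]
  10 → USB stick 7 (new)  [load 10/13]
  2 → USB stick 3  [load 13/13]
  4 → USB stick 4  [load 12/13]
  12 → USB stick 8 (new)  [load 12/13]
8 USB sticks opened.

8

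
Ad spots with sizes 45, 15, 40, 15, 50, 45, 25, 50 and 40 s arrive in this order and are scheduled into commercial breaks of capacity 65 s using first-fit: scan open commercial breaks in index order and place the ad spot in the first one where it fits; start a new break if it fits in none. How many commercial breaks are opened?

  45 → break 1 (new)  [load 45/65]
  15 → break 1  [load 60/65]
  40 → break 2 (new)  [load 40/65]
  15 → break 2  [load 55/65]
  50 → break 3 (new)  [load 50/65]
  45 → break 4 (new)  [load 45/65]
  25 → break 5 (new)  [load 25/65]
  50 → break 6 (new)  [load 50/65]
  40 → break 5  [load 65/65]
6 commercial breaks opened.

6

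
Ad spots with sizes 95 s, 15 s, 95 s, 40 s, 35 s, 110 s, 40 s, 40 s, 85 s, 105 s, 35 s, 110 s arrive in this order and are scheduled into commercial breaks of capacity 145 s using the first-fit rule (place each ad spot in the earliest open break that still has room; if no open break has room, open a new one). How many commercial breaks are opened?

  95 → break 1 (new)  [load 95/145]
  15 → break 1  [load 110/145]
  95 → break 2 (new)  [load 95/145]
  40 → break 2  [load 135/145]
  35 → break 1  [load 145/145]
  110 → break 3 (new)  [load 110/145]
  40 → break 4 (new)  [load 40/145]
  40 → break 4  [load 80/145]
  85 → break 5 (new)  [load 85/145]
  105 → break 6 (new)  [load 105/145]
  35 → break 3  [load 145/145]
  110 → break 7 (new)  [load 110/145]
7 commercial breaks opened.

7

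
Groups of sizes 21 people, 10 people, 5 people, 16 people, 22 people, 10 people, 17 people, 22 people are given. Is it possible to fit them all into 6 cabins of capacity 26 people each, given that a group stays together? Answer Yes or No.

A valid assignment using 6 cabins:
  cabin 1: 22 = 22
  cabin 2: 22 = 22
  cabin 3: 21 + 5 = 26
  cabin 4: 17 = 17
  cabin 5: 16 + 10 = 26
  cabin 6: 10 = 10
Every load is within 26 people, so 6 cabins suffice.

Yes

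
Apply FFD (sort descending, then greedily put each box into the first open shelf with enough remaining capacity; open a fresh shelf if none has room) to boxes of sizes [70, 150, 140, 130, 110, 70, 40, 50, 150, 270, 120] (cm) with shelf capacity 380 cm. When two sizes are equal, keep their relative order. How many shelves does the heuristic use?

4

Sorted descending: 270, 150, 150, 140, 130, 120, 110, 70, 70, 50, 40.
  270 → shelf 1 (new)  [load 270/380]
  150 → shelf 2 (new)  [load 150/380]
  150 → shelf 2  [load 300/380]
  140 → shelf 3 (new)  [load 140/380]
  130 → shelf 3  [load 270/380]
  120 → shelf 4 (new)  [load 120/380]
  110 → shelf 1  [load 380/380]
  70 → shelf 2  [load 370/380]
  70 → shelf 3  [load 340/380]
  50 → shelf 4  [load 170/380]
  40 → shelf 3  [load 380/380]
4 shelves opened.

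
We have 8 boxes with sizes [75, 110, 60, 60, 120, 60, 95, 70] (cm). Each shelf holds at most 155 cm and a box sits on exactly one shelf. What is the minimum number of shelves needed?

5

Total = 120 + 110 + 95 + 75 + 70 + 60 + 60 + 60 = 650 cm.
Lower bound: ⌈650/155⌉ = 5 shelves.
A packing using 5 shelves:
  shelf 1: 120 = 120
  shelf 2: 110 = 110
  shelf 3: 95 + 60 = 155
  shelf 4: 75 + 70 = 145
  shelf 5: 60 + 60 = 120
This matches the lower bound, so 5 is optimal.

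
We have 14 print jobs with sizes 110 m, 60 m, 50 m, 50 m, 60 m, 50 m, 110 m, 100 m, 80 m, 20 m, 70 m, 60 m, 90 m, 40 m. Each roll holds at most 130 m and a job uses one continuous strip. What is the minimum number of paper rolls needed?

8

Total = 110 + 110 + 100 + 90 + 80 + 70 + 60 + 60 + 60 + 50 + 50 + 50 + 40 + 20 = 950 m.
Lower bound: ⌈950/130⌉ = 8 paper rolls.
A packing using 8 paper rolls:
  roll 1: 110 + 20 = 130
  roll 2: 110 = 110
  roll 3: 100 = 100
  roll 4: 90 + 40 = 130
  roll 5: 80 + 50 = 130
  roll 6: 70 + 60 = 130
  roll 7: 60 + 60 = 120
  roll 8: 50 + 50 = 100
This matches the lower bound, so 8 is optimal.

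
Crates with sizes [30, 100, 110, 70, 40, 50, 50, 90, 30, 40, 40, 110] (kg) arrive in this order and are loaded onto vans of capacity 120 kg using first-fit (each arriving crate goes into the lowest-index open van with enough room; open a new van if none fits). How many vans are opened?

8

  30 → van 1 (new)  [load 30/120]
  100 → van 2 (new)  [load 100/120]
  110 → van 3 (new)  [load 110/120]
  70 → van 1  [load 100/120]
  40 → van 4 (new)  [load 40/120]
  50 → van 4  [load 90/120]
  50 → van 5 (new)  [load 50/120]
  90 → van 6 (new)  [load 90/120]
  30 → van 4  [load 120/120]
  40 → van 5  [load 90/120]
  40 → van 7 (new)  [load 40/120]
  110 → van 8 (new)  [load 110/120]
8 vans opened.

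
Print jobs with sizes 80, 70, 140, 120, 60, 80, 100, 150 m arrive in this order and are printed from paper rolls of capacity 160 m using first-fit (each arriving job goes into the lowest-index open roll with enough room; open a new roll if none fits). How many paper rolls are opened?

6

  80 → roll 1 (new)  [load 80/160]
  70 → roll 1  [load 150/160]
  140 → roll 2 (new)  [load 140/160]
  120 → roll 3 (new)  [load 120/160]
  60 → roll 4 (new)  [load 60/160]
  80 → roll 4  [load 140/160]
  100 → roll 5 (new)  [load 100/160]
  150 → roll 6 (new)  [load 150/160]
6 paper rolls opened.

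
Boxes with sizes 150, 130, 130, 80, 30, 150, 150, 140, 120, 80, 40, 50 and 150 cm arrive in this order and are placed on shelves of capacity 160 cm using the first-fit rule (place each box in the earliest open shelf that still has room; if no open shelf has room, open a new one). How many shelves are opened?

10

  150 → shelf 1 (new)  [load 150/160]
  130 → shelf 2 (new)  [load 130/160]
  130 → shelf 3 (new)  [load 130/160]
  80 → shelf 4 (new)  [load 80/160]
  30 → shelf 2  [load 160/160]
  150 → shelf 5 (new)  [load 150/160]
  150 → shelf 6 (new)  [load 150/160]
  140 → shelf 7 (new)  [load 140/160]
  120 → shelf 8 (new)  [load 120/160]
  80 → shelf 4  [load 160/160]
  40 → shelf 8  [load 160/160]
  50 → shelf 9 (new)  [load 50/160]
  150 → shelf 10 (new)  [load 150/160]
10 shelves opened.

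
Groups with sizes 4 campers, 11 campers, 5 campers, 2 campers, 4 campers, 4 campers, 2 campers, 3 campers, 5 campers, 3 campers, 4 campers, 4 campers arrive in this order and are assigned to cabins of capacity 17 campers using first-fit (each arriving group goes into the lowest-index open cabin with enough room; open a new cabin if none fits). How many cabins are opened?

4

  4 → cabin 1 (new)  [load 4/17]
  11 → cabin 1  [load 15/17]
  5 → cabin 2 (new)  [load 5/17]
  2 → cabin 1  [load 17/17]
  4 → cabin 2  [load 9/17]
  4 → cabin 2  [load 13/17]
  2 → cabin 2  [load 15/17]
  3 → cabin 3 (new)  [load 3/17]
  5 → cabin 3  [load 8/17]
  3 → cabin 3  [load 11/17]
  4 → cabin 3  [load 15/17]
  4 → cabin 4 (new)  [load 4/17]
4 cabins opened.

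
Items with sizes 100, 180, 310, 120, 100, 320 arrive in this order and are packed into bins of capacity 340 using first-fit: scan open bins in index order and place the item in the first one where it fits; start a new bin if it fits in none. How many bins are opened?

4

  100 → bin 1 (new)  [load 100/340]
  180 → bin 1  [load 280/340]
  310 → bin 2 (new)  [load 310/340]
  120 → bin 3 (new)  [load 120/340]
  100 → bin 3  [load 220/340]
  320 → bin 4 (new)  [load 320/340]
4 bins opened.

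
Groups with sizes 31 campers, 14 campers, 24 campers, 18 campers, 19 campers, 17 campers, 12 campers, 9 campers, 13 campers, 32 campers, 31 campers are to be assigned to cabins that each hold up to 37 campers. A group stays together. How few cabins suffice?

7

Total = 32 + 31 + 31 + 24 + 19 + 18 + 17 + 14 + 13 + 12 + 9 = 220 campers.
Lower bound: ⌈220/37⌉ = 6 cabins.
A packing using 7 cabins:
  cabin 1: 32 = 32
  cabin 2: 31 = 31
  cabin 3: 31 = 31
  cabin 4: 24 + 13 = 37
  cabin 5: 19 + 18 = 37
  cabin 6: 17 + 14 = 31
  cabin 7: 12 + 9 = 21
No arrangement into 6 cabins stays within capacity, so 7 is optimal.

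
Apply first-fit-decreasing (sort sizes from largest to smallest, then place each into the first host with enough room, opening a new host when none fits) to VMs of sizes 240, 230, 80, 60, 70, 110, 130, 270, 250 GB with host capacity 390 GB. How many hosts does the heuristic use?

Sorted descending: 270, 250, 240, 230, 130, 110, 80, 70, 60.
  270 → host 1 (new)  [load 270/390]
  250 → host 2 (new)  [load 250/390]
  240 → host 3 (new)  [load 240/390]
  230 → host 4 (new)  [load 230/390]
  130 → host 2  [load 380/390]
  110 → host 1  [load 380/390]
  80 → host 3  [load 320/390]
  70 → host 3  [load 390/390]
  60 → host 4  [load 290/390]
4 hosts opened.

4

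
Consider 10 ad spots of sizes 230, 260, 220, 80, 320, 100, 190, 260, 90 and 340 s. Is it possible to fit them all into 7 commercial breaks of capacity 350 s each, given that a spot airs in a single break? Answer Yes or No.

A valid assignment using 7 commercial breaks:
  break 1: 340 = 340
  break 2: 320 = 320
  break 3: 260 + 90 = 350
  break 4: 260 + 80 = 340
  break 5: 230 + 100 = 330
  break 6: 220 = 220
  break 7: 190 = 190
Every load is within 350 s, so 7 commercial breaks suffice.

Yes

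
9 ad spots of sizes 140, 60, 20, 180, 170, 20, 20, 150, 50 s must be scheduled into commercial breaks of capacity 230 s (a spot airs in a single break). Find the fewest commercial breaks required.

Total = 180 + 170 + 150 + 140 + 60 + 50 + 20 + 20 + 20 = 810 s.
Lower bound: ⌈810/230⌉ = 4 commercial breaks.
A packing using 4 commercial breaks:
  break 1: 180 + 50 = 230
  break 2: 170 + 60 = 230
  break 3: 150 + 20 + 20 + 20 = 210
  break 4: 140 = 140
This matches the lower bound, so 4 is optimal.

4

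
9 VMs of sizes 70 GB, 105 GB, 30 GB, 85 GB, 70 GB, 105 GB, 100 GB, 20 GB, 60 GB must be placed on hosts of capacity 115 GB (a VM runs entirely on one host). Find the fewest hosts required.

7

Total = 105 + 105 + 100 + 85 + 70 + 70 + 60 + 30 + 20 = 645 GB.
Lower bound: ⌈645/115⌉ = 6 hosts.
Also, 7 VMs each exceed 115/2 GB, and no two of those can share a host, so at least 7 hosts are needed.
A packing using 7 hosts:
  host 1: 105 = 105
  host 2: 105 = 105
  host 3: 100 = 100
  host 4: 85 + 30 = 115
  host 5: 70 + 20 = 90
  host 6: 70 = 70
  host 7: 60 = 60
This matches the lower bound, so 7 is optimal.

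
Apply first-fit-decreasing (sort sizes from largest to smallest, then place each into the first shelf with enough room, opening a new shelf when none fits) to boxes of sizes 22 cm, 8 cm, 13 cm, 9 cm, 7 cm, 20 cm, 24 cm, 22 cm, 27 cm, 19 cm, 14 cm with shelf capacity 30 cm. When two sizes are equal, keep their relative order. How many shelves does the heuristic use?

7

Sorted descending: 27, 24, 22, 22, 20, 19, 14, 13, 9, 8, 7.
  27 → shelf 1 (new)  [load 27/30]
  24 → shelf 2 (new)  [load 24/30]
  22 → shelf 3 (new)  [load 22/30]
  22 → shelf 4 (new)  [load 22/30]
  20 → shelf 5 (new)  [load 20/30]
  19 → shelf 6 (new)  [load 19/30]
  14 → shelf 7 (new)  [load 14/30]
  13 → shelf 7  [load 27/30]
  9 → shelf 5  [load 29/30]
  8 → shelf 3  [load 30/30]
  7 → shelf 4  [load 29/30]
7 shelves opened.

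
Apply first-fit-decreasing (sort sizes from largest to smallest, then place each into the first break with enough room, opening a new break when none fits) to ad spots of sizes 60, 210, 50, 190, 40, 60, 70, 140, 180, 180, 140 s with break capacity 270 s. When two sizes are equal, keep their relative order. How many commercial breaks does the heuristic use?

6

Sorted descending: 210, 190, 180, 180, 140, 140, 70, 60, 60, 50, 40.
  210 → break 1 (new)  [load 210/270]
  190 → break 2 (new)  [load 190/270]
  180 → break 3 (new)  [load 180/270]
  180 → break 4 (new)  [load 180/270]
  140 → break 5 (new)  [load 140/270]
  140 → break 6 (new)  [load 140/270]
  70 → break 2  [load 260/270]
  60 → break 1  [load 270/270]
  60 → break 3  [load 240/270]
  50 → break 4  [load 230/270]
  40 → break 4  [load 270/270]
6 commercial breaks opened.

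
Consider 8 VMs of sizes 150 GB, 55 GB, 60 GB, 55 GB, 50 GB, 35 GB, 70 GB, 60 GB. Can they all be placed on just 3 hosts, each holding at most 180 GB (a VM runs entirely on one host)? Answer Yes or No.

Total = 535 GB; ⌈535/180⌉ = 3.
The bound of 3 does not rule out 3, but exhaustive search shows no assignment into 3 hosts of capacity 180 GB exists — the minimum is 4.

No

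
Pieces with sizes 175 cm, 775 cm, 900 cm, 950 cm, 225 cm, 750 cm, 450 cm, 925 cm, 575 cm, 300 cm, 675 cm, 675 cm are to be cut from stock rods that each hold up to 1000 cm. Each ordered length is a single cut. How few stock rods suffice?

Total = 950 + 925 + 900 + 775 + 750 + 675 + 675 + 575 + 450 + 300 + 225 + 175 = 7375 cm.
Lower bound: ⌈7375/1000⌉ = 8 stock rods.
A packing using 9 stock rods:
  stock rod 1: 950 = 950
  stock rod 2: 925 = 925
  stock rod 3: 900 = 900
  stock rod 4: 775 + 225 = 1000
  stock rod 5: 750 + 175 = 925
  stock rod 6: 675 + 300 = 975
  stock rod 7: 675 = 675
  stock rod 8: 575 = 575
  stock rod 9: 450 = 450
No arrangement into 8 stock rods stays within capacity, so 9 is optimal.

9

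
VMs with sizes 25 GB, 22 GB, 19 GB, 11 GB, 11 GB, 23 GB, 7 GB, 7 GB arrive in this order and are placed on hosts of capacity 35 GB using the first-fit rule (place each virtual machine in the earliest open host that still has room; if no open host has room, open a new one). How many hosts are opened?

  25 → host 1 (new)  [load 25/35]
  22 → host 2 (new)  [load 22/35]
  19 → host 3 (new)  [load 19/35]
  11 → host 2  [load 33/35]
  11 → host 3  [load 30/35]
  23 → host 4 (new)  [load 23/35]
  7 → host 1  [load 32/35]
  7 → host 4  [load 30/35]
4 hosts opened.

4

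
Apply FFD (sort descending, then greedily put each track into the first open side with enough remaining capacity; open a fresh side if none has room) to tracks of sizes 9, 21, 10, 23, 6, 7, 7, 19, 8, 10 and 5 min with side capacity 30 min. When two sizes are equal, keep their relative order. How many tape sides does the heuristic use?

Sorted descending: 23, 21, 19, 10, 10, 9, 8, 7, 7, 6, 5.
  23 → side 1 (new)  [load 23/30]
  21 → side 2 (new)  [load 21/30]
  19 → side 3 (new)  [load 19/30]
  10 → side 3  [load 29/30]
  10 → side 4 (new)  [load 10/30]
  9 → side 2  [load 30/30]
  8 → side 4  [load 18/30]
  7 → side 1  [load 30/30]
  7 → side 4  [load 25/30]
  6 → side 5 (new)  [load 6/30]
  5 → side 4  [load 30/30]
5 tape sides opened.

5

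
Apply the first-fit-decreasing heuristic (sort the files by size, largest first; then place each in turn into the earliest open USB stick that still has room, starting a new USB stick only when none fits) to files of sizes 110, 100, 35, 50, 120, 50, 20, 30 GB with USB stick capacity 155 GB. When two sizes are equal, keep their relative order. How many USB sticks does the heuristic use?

Sorted descending: 120, 110, 100, 50, 50, 35, 30, 20.
  120 → USB stick 1 (new)  [load 120/155]
  110 → USB stick 2 (new)  [load 110/155]
  100 → USB stick 3 (new)  [load 100/155]
  50 → USB stick 3  [load 150/155]
  50 → USB stick 4 (new)  [load 50/155]
  35 → USB stick 1  [load 155/155]
  30 → USB stick 2  [load 140/155]
  20 → USB stick 4  [load 70/155]
4 USB sticks opened.

4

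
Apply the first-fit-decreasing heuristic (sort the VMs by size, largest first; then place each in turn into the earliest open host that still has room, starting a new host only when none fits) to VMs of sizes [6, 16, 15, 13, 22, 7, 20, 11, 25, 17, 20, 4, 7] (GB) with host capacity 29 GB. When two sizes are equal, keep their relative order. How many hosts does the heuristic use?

7

Sorted descending: 25, 22, 20, 20, 17, 16, 15, 13, 11, 7, 7, 6, 4.
  25 → host 1 (new)  [load 25/29]
  22 → host 2 (new)  [load 22/29]
  20 → host 3 (new)  [load 20/29]
  20 → host 4 (new)  [load 20/29]
  17 → host 5 (new)  [load 17/29]
  16 → host 6 (new)  [load 16/29]
  15 → host 7 (new)  [load 15/29]
  13 → host 6  [load 29/29]
  11 → host 5  [load 28/29]
  7 → host 2  [load 29/29]
  7 → host 3  [load 27/29]
  6 → host 4  [load 26/29]
  4 → host 1  [load 29/29]
7 hosts opened.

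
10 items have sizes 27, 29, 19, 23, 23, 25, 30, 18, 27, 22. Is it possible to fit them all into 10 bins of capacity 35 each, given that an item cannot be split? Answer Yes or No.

Yes

A valid assignment using 10 bins:
  bin 1: 30 = 30
  bin 2: 29 = 29
  bin 3: 27 = 27
  bin 4: 27 = 27
  bin 5: 25 = 25
  bin 6: 23 = 23
  bin 7: 23 = 23
  bin 8: 22 = 22
  bin 9: 19 = 19
  bin 10: 18 = 18
Every load is within 35, so 10 bins suffice.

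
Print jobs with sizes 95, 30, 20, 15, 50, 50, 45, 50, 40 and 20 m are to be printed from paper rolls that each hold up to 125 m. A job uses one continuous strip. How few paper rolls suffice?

4

Total = 95 + 50 + 50 + 50 + 45 + 40 + 30 + 20 + 20 + 15 = 415 m.
Lower bound: ⌈415/125⌉ = 4 paper rolls.
A packing using 4 paper rolls:
  roll 1: 95 + 30 = 125
  roll 2: 50 + 50 + 20 = 120
  roll 3: 50 + 45 + 20 = 115
  roll 4: 40 + 15 = 55
This matches the lower bound, so 4 is optimal.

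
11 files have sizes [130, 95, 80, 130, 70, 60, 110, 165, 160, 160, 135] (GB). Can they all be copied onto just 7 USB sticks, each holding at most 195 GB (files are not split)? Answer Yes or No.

Total = 1295 GB; ⌈1295/195⌉ = 7.
The bound of 7 does not rule out 7, but exhaustive search shows no assignment into 7 USB sticks of capacity 195 GB exists — the minimum is 8.

No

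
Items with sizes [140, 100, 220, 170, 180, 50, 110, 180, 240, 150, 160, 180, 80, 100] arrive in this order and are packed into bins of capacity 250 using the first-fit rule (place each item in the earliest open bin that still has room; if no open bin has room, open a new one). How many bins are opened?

  140 → bin 1 (new)  [load 140/250]
  100 → bin 1  [load 240/250]
  220 → bin 2 (new)  [load 220/250]
  170 → bin 3 (new)  [load 170/250]
  180 → bin 4 (new)  [load 180/250]
  50 → bin 3  [load 220/250]
  110 → bin 5 (new)  [load 110/250]
  180 → bin 6 (new)  [load 180/250]
  240 → bin 7 (new)  [load 240/250]
  150 → bin 8 (new)  [load 150/250]
  160 → bin 9 (new)  [load 160/250]
  180 → bin 10 (new)  [load 180/250]
  80 → bin 5  [load 190/250]
  100 → bin 8  [load 250/250]
10 bins opened.

10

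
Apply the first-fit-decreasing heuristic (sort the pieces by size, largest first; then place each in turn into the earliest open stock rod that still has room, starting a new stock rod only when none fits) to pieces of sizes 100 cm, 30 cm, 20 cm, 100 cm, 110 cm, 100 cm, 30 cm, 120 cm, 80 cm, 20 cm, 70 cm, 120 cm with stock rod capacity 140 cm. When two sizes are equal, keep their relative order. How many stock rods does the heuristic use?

Sorted descending: 120, 120, 110, 100, 100, 100, 80, 70, 30, 30, 20, 20.
  120 → stock rod 1 (new)  [load 120/140]
  120 → stock rod 2 (new)  [load 120/140]
  110 → stock rod 3 (new)  [load 110/140]
  100 → stock rod 4 (new)  [load 100/140]
  100 → stock rod 5 (new)  [load 100/140]
  100 → stock rod 6 (new)  [load 100/140]
  80 → stock rod 7 (new)  [load 80/140]
  70 → stock rod 8 (new)  [load 70/140]
  30 → stock rod 3  [load 140/140]
  30 → stock rod 4  [load 130/140]
  20 → stock rod 1  [load 140/140]
  20 → stock rod 2  [load 140/140]
8 stock rods opened.

8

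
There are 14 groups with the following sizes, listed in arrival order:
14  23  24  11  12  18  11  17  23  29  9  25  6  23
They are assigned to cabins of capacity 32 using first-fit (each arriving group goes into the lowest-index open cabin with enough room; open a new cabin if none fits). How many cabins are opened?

9

  14 → cabin 1 (new)  [load 14/32]
  23 → cabin 2 (new)  [load 23/32]
  24 → cabin 3 (new)  [load 24/32]
  11 → cabin 1  [load 25/32]
  12 → cabin 4 (new)  [load 12/32]
  18 → cabin 4  [load 30/32]
  11 → cabin 5 (new)  [load 11/32]
  17 → cabin 5  [load 28/32]
  23 → cabin 6 (new)  [load 23/32]
  29 → cabin 7 (new)  [load 29/32]
  9 → cabin 2  [load 32/32]
  25 → cabin 8 (new)  [load 25/32]
  6 → cabin 1  [load 31/32]
  23 → cabin 9 (new)  [load 23/32]
9 cabins opened.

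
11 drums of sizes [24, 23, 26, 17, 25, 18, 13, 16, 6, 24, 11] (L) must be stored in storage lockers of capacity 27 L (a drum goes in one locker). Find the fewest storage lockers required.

Total = 26 + 25 + 24 + 24 + 23 + 18 + 17 + 16 + 13 + 11 + 6 = 203 L.
Lower bound: ⌈203/27⌉ = 8 storage lockers.
A packing using 9 storage lockers:
  locker 1: 26 = 26
  locker 2: 25 = 25
  locker 3: 24 = 24
  locker 4: 24 = 24
  locker 5: 23 = 23
  locker 6: 18 + 6 = 24
  locker 7: 17 = 17
  locker 8: 16 + 11 = 27
  locker 9: 13 = 13
No arrangement into 8 storage lockers stays within capacity, so 9 is optimal.

9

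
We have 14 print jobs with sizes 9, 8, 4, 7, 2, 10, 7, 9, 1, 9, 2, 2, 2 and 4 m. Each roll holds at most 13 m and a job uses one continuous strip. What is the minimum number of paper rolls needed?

7

Total = 10 + 9 + 9 + 9 + 8 + 7 + 7 + 4 + 4 + 2 + 2 + 2 + 2 + 1 = 76 m.
Lower bound: ⌈76/13⌉ = 6 paper rolls.
Also, 7 print jobs each exceed 13/2 m, and no two of those can share a roll, so at least 7 paper rolls are needed.
A packing using 7 paper rolls:
  roll 1: 10 + 2 + 1 = 13
  roll 2: 9 + 4 = 13
  roll 3: 9 + 4 = 13
  roll 4: 9 + 2 + 2 = 13
  roll 5: 8 + 2 = 10
  roll 6: 7 = 7
  roll 7: 7 = 7
This matches the lower bound, so 7 is optimal.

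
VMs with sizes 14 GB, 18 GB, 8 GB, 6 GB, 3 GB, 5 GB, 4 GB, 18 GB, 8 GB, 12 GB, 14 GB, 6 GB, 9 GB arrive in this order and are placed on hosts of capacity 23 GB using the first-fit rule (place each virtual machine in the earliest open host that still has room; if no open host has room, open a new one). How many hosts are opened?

6

  14 → host 1 (new)  [load 14/23]
  18 → host 2 (new)  [load 18/23]
  8 → host 1  [load 22/23]
  6 → host 3 (new)  [load 6/23]
  3 → host 2  [load 21/23]
  5 → host 3  [load 11/23]
  4 → host 3  [load 15/23]
  18 → host 4 (new)  [load 18/23]
  8 → host 3  [load 23/23]
  12 → host 5 (new)  [load 12/23]
  14 → host 6 (new)  [load 14/23]
  6 → host 5  [load 18/23]
  9 → host 6  [load 23/23]
6 hosts opened.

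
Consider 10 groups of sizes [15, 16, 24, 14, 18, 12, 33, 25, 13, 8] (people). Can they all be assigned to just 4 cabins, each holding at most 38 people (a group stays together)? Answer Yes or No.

Total = 178 people; ⌈178/38⌉ = 5.
At least 5 cabins are required, but only 4 are allowed.

No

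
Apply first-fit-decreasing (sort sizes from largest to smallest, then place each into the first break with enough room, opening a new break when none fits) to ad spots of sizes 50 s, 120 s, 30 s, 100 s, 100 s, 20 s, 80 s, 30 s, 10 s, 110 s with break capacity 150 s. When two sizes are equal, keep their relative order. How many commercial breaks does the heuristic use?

Sorted descending: 120, 110, 100, 100, 80, 50, 30, 30, 20, 10.
  120 → break 1 (new)  [load 120/150]
  110 → break 2 (new)  [load 110/150]
  100 → break 3 (new)  [load 100/150]
  100 → break 4 (new)  [load 100/150]
  80 → break 5 (new)  [load 80/150]
  50 → break 3  [load 150/150]
  30 → break 1  [load 150/150]
  30 → break 2  [load 140/150]
  20 → break 4  [load 120/150]
  10 → break 2  [load 150/150]
5 commercial breaks opened.

5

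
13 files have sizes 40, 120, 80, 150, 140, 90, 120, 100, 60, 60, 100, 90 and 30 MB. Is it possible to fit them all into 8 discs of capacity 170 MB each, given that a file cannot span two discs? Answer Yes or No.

Yes

A valid assignment using 8 discs:
  disc 1: 150 = 150
  disc 2: 140 + 30 = 170
  disc 3: 120 + 40 = 160
  disc 4: 120 = 120
  disc 5: 100 + 60 = 160
  disc 6: 100 + 60 = 160
  disc 7: 90 + 80 = 170
  disc 8: 90 = 90
Every load is within 170 MB, so 8 discs suffice.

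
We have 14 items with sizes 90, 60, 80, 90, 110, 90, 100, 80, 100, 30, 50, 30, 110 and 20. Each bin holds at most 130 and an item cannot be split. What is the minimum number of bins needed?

Total = 110 + 110 + 100 + 100 + 90 + 90 + 90 + 80 + 80 + 60 + 50 + 30 + 30 + 20 = 1040.
Lower bound: ⌈1040/130⌉ = 8 bins.
Also, 9 items each exceed 65, and no two of those can share a bin, so at least 9 bins are needed.
A packing using 10 bins:
  bin 1: 110 + 20 = 130
  bin 2: 110 = 110
  bin 3: 100 + 30 = 130
  bin 4: 100 + 30 = 130
  bin 5: 90 = 90
  bin 6: 90 = 90
  bin 7: 90 = 90
  bin 8: 80 + 50 = 130
  bin 9: 80 = 80
  bin 10: 60 = 60
No arrangement into 9 bins stays within capacity, so 10 is optimal.

10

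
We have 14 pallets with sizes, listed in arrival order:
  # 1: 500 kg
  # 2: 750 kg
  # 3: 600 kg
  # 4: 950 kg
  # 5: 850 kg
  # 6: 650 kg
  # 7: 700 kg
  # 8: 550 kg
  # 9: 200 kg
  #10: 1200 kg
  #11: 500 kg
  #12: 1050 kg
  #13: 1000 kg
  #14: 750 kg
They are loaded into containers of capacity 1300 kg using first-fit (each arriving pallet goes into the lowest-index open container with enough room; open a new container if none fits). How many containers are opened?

9

  500 → container 1 (new)  [load 500/1300]
  750 → container 1  [load 1250/1300]
  600 → container 2 (new)  [load 600/1300]
  950 → container 3 (new)  [load 950/1300]
  850 → container 4 (new)  [load 850/1300]
  650 → container 2  [load 1250/1300]
  700 → container 5 (new)  [load 700/1300]
  550 → container 5  [load 1250/1300]
  200 → container 3  [load 1150/1300]
  1200 → container 6 (new)  [load 1200/1300]
  500 → container 7 (new)  [load 500/1300]
  1050 → container 8 (new)  [load 1050/1300]
  1000 → container 9 (new)  [load 1000/1300]
  750 → container 7  [load 1250/1300]
9 containers opened.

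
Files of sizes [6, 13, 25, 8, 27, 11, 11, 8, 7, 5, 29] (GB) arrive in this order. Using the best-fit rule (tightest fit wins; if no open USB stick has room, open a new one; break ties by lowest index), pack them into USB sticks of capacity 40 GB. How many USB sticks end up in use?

4

  6 → USB stick 1 (new)  [load 6/40]
  13 → USB stick 1  [load 19/40]
  25 → USB stick 2 (new)  [load 25/40]
  8 → USB stick 2  [load 33/40]
  27 → USB stick 3 (new)  [load 27/40]
  11 → USB stick 3  [load 38/40]
  11 → USB stick 1  [load 30/40]
  8 → USB stick 1  [load 38/40]
  7 → USB stick 2  [load 40/40]
  5 → USB stick 4 (new)  [load 5/40]
  29 → USB stick 4  [load 34/40]
4 USB sticks opened.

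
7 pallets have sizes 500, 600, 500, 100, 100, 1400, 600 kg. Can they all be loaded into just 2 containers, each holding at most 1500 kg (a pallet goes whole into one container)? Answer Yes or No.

Total = 3800 kg; ⌈3800/1500⌉ = 3.
At least 3 containers are required, but only 2 are allowed.

No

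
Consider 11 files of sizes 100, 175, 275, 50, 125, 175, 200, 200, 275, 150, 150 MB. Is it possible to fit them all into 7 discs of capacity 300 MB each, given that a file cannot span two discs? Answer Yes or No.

Yes

A valid assignment using 7 discs:
  disc 1: 275 = 275
  disc 2: 275 = 275
  disc 3: 200 + 100 = 300
  disc 4: 200 + 50 = 250
  disc 5: 175 + 125 = 300
  disc 6: 175 = 175
  disc 7: 150 + 150 = 300
Every load is within 300 MB, so 7 discs suffice.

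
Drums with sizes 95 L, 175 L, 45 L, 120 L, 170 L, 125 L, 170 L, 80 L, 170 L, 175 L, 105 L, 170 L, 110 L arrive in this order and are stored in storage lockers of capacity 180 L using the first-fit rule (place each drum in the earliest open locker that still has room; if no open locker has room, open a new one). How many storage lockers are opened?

  95 → locker 1 (new)  [load 95/180]
  175 → locker 2 (new)  [load 175/180]
  45 → locker 1  [load 140/180]
  120 → locker 3 (new)  [load 120/180]
  170 → locker 4 (new)  [load 170/180]
  125 → locker 5 (new)  [load 125/180]
  170 → locker 6 (new)  [load 170/180]
  80 → locker 7 (new)  [load 80/180]
  170 → locker 8 (new)  [load 170/180]
  175 → locker 9 (new)  [load 175/180]
  105 → locker 10 (new)  [load 105/180]
  170 → locker 11 (new)  [load 170/180]
  110 → locker 12 (new)  [load 110/180]
12 storage lockers opened.

12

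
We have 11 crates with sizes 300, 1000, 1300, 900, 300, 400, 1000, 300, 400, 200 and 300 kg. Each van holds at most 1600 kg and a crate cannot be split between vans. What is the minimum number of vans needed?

Total = 1300 + 1000 + 1000 + 900 + 400 + 400 + 300 + 300 + 300 + 300 + 200 = 6400 kg.
Lower bound: ⌈6400/1600⌉ = 4 vans.
A packing using 4 vans:
  van 1: 1300 + 300 = 1600
  van 2: 1000 + 400 + 200 = 1600
  van 3: 1000 + 300 + 300 = 1600
  van 4: 900 + 400 + 300 = 1600
This matches the lower bound, so 4 is optimal.

4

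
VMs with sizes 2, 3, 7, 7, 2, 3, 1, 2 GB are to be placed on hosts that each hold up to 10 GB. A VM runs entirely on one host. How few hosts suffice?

3

Total = 7 + 7 + 3 + 3 + 2 + 2 + 2 + 1 = 27 GB.
Lower bound: ⌈27/10⌉ = 3 hosts.
A packing using 3 hosts:
  host 1: 7 + 3 = 10
  host 2: 7 + 3 = 10
  host 3: 2 + 2 + 2 + 1 = 7
This matches the lower bound, so 3 is optimal.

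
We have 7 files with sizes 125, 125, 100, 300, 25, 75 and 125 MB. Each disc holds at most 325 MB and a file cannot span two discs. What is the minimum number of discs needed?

3

Total = 300 + 125 + 125 + 125 + 100 + 75 + 25 = 875 MB.
Lower bound: ⌈875/325⌉ = 3 discs.
A packing using 3 discs:
  disc 1: 300 + 25 = 325
  disc 2: 125 + 125 + 75 = 325
  disc 3: 125 + 100 = 225
This matches the lower bound, so 3 is optimal.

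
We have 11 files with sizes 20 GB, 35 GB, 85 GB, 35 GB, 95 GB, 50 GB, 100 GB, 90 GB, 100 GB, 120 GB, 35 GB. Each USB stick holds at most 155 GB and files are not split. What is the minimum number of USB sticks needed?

6

Total = 120 + 100 + 100 + 95 + 90 + 85 + 50 + 35 + 35 + 35 + 20 = 765 GB.
Lower bound: ⌈765/155⌉ = 5 USB sticks.
Also, 6 files each exceed 155/2 GB, and no two of those can share a USB stick, so at least 6 USB sticks are needed.
A packing using 6 USB sticks:
  USB stick 1: 120 + 35 = 155
  USB stick 2: 100 + 50 = 150
  USB stick 3: 100 + 35 + 20 = 155
  USB stick 4: 95 + 35 = 130
  USB stick 5: 90 = 90
  USB stick 6: 85 = 85
This matches the lower bound, so 6 is optimal.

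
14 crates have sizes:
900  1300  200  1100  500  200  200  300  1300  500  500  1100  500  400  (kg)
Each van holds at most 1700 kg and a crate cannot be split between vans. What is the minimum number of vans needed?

Total = 1300 + 1300 + 1100 + 1100 + 900 + 500 + 500 + 500 + 500 + 400 + 300 + 200 + 200 + 200 = 9000 kg.
Lower bound: ⌈9000/1700⌉ = 6 vans.
A packing using 6 vans:
  van 1: 1300 + 400 = 1700
  van 2: 1300 + 300 = 1600
  van 3: 1100 + 500 = 1600
  van 4: 1100 + 500 = 1600
  van 5: 900 + 500 + 200 = 1600
  van 6: 500 + 200 + 200 = 900
This matches the lower bound, so 6 is optimal.

6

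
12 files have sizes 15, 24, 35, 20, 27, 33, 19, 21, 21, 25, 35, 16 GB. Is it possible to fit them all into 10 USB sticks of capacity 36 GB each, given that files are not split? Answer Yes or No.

A valid assignment using 10 USB sticks:
  USB stick 1: 35 = 35
  USB stick 2: 35 = 35
  USB stick 3: 33 = 33
  USB stick 4: 27 = 27
  USB stick 5: 25 = 25
  USB stick 6: 24 = 24
  USB stick 7: 21 + 15 = 36
  USB stick 8: 21 = 21
  USB stick 9: 20 + 16 = 36
  USB stick 10: 19 = 19
Every load is within 36 GB, so 10 USB sticks suffice.

Yes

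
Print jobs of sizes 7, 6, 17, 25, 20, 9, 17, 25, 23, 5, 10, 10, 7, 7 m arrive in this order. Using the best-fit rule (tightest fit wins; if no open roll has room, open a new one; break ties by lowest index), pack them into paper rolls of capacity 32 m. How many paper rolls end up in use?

  7 → roll 1 (new)  [load 7/32]
  6 → roll 1  [load 13/32]
  17 → roll 1  [load 30/32]
  25 → roll 2 (new)  [load 25/32]
  20 → roll 3 (new)  [load 20/32]
  9 → roll 3  [load 29/32]
  17 → roll 4 (new)  [load 17/32]
  25 → roll 5 (new)  [load 25/32]
  23 → roll 6 (new)  [load 23/32]
  5 → roll 2  [load 30/32]
  10 → roll 4  [load 27/32]
  10 → roll 7 (new)  [load 10/32]
  7 → roll 5  [load 32/32]
  7 → roll 6  [load 30/32]
7 paper rolls opened.

7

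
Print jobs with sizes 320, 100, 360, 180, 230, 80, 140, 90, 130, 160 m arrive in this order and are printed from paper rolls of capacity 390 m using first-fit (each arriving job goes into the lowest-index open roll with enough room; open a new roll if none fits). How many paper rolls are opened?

5

  320 → roll 1 (new)  [load 320/390]
  100 → roll 2 (new)  [load 100/390]
  360 → roll 3 (new)  [load 360/390]
  180 → roll 2  [load 280/390]
  230 → roll 4 (new)  [load 230/390]
  80 → roll 2  [load 360/390]
  140 → roll 4  [load 370/390]
  90 → roll 5 (new)  [load 90/390]
  130 → roll 5  [load 220/390]
  160 → roll 5  [load 380/390]
5 paper rolls opened.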